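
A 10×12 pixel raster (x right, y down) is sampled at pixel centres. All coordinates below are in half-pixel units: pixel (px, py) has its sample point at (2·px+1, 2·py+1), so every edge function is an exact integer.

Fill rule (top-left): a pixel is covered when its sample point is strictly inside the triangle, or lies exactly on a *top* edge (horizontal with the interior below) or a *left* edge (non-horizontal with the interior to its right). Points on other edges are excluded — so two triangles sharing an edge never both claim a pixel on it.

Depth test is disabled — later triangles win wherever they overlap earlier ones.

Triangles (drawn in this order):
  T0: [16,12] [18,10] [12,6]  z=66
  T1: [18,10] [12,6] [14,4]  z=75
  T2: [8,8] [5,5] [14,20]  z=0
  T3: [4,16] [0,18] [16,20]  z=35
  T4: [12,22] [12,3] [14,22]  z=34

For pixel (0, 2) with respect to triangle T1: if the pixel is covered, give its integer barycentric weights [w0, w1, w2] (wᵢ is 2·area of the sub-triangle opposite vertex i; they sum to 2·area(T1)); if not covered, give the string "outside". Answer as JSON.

T0:
  2·area = 20  (B↔C swapped to make it positive)
  edge (16, 12)→(12, 6): d=(-4,-6) top-left  bias=+0
  edge (12, 6)→(18, 10): d=(6,4) right/bottom  bias=-1
  edge (18, 10)→(16, 12): d=(-2,2) right/bottom  bias=-1
    (6,3)@(13, 7): e=[2,2,16] → █
    (7,3)@(15, 7): e=[14,-6,12] → ·
    (6,4)@(13, 9): e=[-6,14,12] → ·
    (7,4)@(15, 9): e=[6,6,8] → █
    (8,4)@(17, 9): e=[18,-2,4] → ·
    (9,4)@(19, 9): e=[30,-10,0] → ·  [on edge]
    (7,5)@(15, 11): e=[-2,18,4] → ·
    (8,5)@(17, 11): e=[10,10,0] → ·  [on edge]
    (7,6)@(15, 13): e=[-10,30,0] → ·  [on edge]
    (6,7)@(13, 15): e=[-30,50,0] → ·  [on edge]
    (5,8)@(11, 17): e=[-50,70,0] → ·  [on edge]
    (4,9)@(9, 19): e=[-70,90,0] → ·  [on edge]
    (3,10)@(7, 21): e=[-90,110,0] → ·  [on edge]
    (2,11)@(5, 23): e=[-110,130,0] → ·  [on edge]
  covered (2 px):
    · · · · · · · · · ·
    · · · · · · · · · ·
    · · · · · · · · · ·
    · · · · · · █ · · ·
    · · · · · · · █ · ·
    · · · · · · · · · ·
    · · · · · · · · · ·
    · · · · · · · · · ·
    · · · · · · · · · ·
    · · · · · · · · · ·
    · · · · · · · · · ·
    · · · · · · · · · ·
T1:
  2·area = 20
  edge (18, 10)→(12, 6): d=(-6,-4) top-left  bias=+0
  edge (12, 6)→(14, 4): d=(2,-2) top-left  bias=+0
  edge (14, 4)→(18, 10): d=(4,6) right/bottom  bias=-1
    (8,0)@(17, 1): e=[50,0,-30] → ·  [on edge]
    (7,1)@(15, 3): e=[30,0,-10] → ·  [on edge]
    (6,2)@(13, 5): e=[10,0,10] → █  [on edge]
    (7,2)@(15, 5): e=[18,4,-2] → ·
    (5,3)@(11, 7): e=[-10,0,30] → ·  [on edge]
    (6,3)@(13, 7): e=[-2,4,18] → ·
    (7,3)@(15, 7): e=[6,8,6] → █
    (8,3)@(17, 7): e=[14,12,-6] → ·
    (4,4)@(9, 9): e=[-30,0,50] → ·  [on edge]
    (7,4)@(15, 9): e=[-6,12,14] → ·
    (8,4)@(17, 9): e=[2,16,2] → █
    (9,4)@(19, 9): e=[10,20,-10] → ·
    (3,5)@(7, 11): e=[-50,0,70] → ·  [on edge]
    (2,6)@(5, 13): e=[-70,0,90] → ·  [on edge]
    (1,7)@(3, 15): e=[-90,0,110] → ·  [on edge]
    (0,8)@(1, 17): e=[-110,0,130] → ·  [on edge]
  covered (3 px):
    · · · · · · · · · ·
    · · · · · · · · · ·
    · · · · · · █ · · ·
    · · · · · · · █ · ·
    · · · · · · · · █ ·
    · · · · · · · · · ·
    · · · · · · · · · ·
    · · · · · · · · · ·
    · · · · · · · · · ·
    · · · · · · · · · ·
    · · · · · · · · · ·
    · · · · · · · · · ·
T2:
  2·area = 18  (B↔C swapped to make it positive)
  edge (8, 8)→(14, 20): d=(6,12) right/bottom  bias=-1
  edge (14, 20)→(5, 5): d=(-9,-15) top-left  bias=+0
  edge (5, 5)→(8, 8): d=(3,3) right/bottom  bias=-1
    (0,0)@(1, 1): e=[42,-24,0] → ·  [on edge]
    (1,1)@(3, 3): e=[30,-12,0] → ·  [on edge]
    (2,2)@(5, 5): e=[18,0,0] → ·  [on edge]
    (3,3)@(7, 7): e=[6,12,0] → ·  [on edge]
    (4,4)@(9, 9): e=[-6,24,0] → ·  [on edge]
    (4,5)@(9, 11): e=[6,6,6] → █
    (5,5)@(11, 11): e=[-18,36,0] → ·  [on edge]
    (4,6)@(9, 13): e=[18,-12,12] → ·
    (6,6)@(13, 13): e=[-30,48,0] → ·  [on edge]
    (5,7)@(11, 15): e=[6,0,12] → █  [on edge]
    (6,7)@(13, 15): e=[-18,30,6] → ·
    (7,7)@(15, 15): e=[-42,60,0] → ·  [on edge]
    (8,8)@(17, 17): e=[-54,72,0] → ·  [on edge]
    (9,9)@(19, 19): e=[-66,84,0] → ·  [on edge]
  covered (2 px):
    · · · · · · · · · ·
    · · · · · · · · · ·
    · · · · · · · · · ·
    · · · · · · · · · ·
    · · · · · · · · · ·
    · · · · █ · · · · ·
    · · · · · · · · · ·
    · · · · · █ · · · ·
    · · · · · · · · · ·
    · · · · · · · · · ·
    · · · · · · · · · ·
    · · · · · · · · · ·
T3:
  2·area = 40  (B↔C swapped to make it positive)
  edge (4, 16)→(16, 20): d=(12,4) right/bottom  bias=-1
  edge (16, 20)→(0, 18): d=(-16,-2) top-left  bias=+0
  edge (0, 18)→(4, 16): d=(4,-2) top-left  bias=+0
    (0,7)@(1, 15): e=[0,50,-10] → ·  [on edge]
    (1,8)@(3, 17): e=[16,22,2] → █
    (2,8)@(5, 17): e=[8,26,6] → █
    (3,8)@(7, 17): e=[0,30,10] → ·  [on edge]
    (1,9)@(3, 19): e=[40,-10,10] → ·
    (2,9)@(5, 19): e=[32,-6,14] → ·
    (4,9)@(9, 19): e=[16,2,22] → █
    (5,9)@(11, 19): e=[8,6,26] → █
    (6,9)@(13, 19): e=[0,10,30] → ·  [on edge]
    (4,10)@(9, 21): e=[40,-30,30] → ·
    (5,10)@(11, 21): e=[32,-26,34] → ·
    (9,10)@(19, 21): e=[0,-10,50] → ·  [on edge]
  covered (4 px):
    · · · · · · · · · ·
    · · · · · · · · · ·
    · · · · · · · · · ·
    · · · · · · · · · ·
    · · · · · · · · · ·
    · · · · · · · · · ·
    · · · · · · · · · ·
    · · · · · · · · · ·
    · █ █ · · · · · · ·
    · · · · █ █ · · · ·
    · · · · · · · · · ·
    · · · · · · · · · ·
T4:
  2·area = 38
  edge (12, 22)→(12, 3): d=(0,-19) top-left  bias=+0
  edge (12, 3)→(14, 22): d=(2,19) right/bottom  bias=-1
  edge (14, 22)→(12, 22): d=(-2,0) right/bottom  bias=-1
    (6,6)@(13, 13): e=[19,1,18] → █
    (7,6)@(15, 13): e=[57,-37,18] → ·
    (6,7)@(13, 15): e=[19,5,14] → █
    (7,7)@(15, 15): e=[57,-33,14] → ·
    (6,8)@(13, 17): e=[19,9,10] → █
    (7,8)@(15, 17): e=[57,-29,10] → ·
    (6,9)@(13, 19): e=[19,13,6] → █
    (7,9)@(15, 19): e=[57,-25,6] → ·
    (6,10)@(13, 21): e=[19,17,2] → █
    (7,10)@(15, 21): e=[57,-21,2] → ·
    (6,11)@(13, 23): e=[19,21,-2] → ·
  covered (5 px):
    · · · · · · · · · ·
    · · · · · · · · · ·
    · · · · · · · · · ·
    · · · · · · · · · ·
    · · · · · · · · · ·
    · · · · · · · · · ·
    · · · · · · █ · · ·
    · · · · · · █ · · ·
    · · · · · · █ · · ·
    · · · · · · █ · · ·
    · · · · · · █ · · ·
    · · · · · · · · · ·

Final: "outside"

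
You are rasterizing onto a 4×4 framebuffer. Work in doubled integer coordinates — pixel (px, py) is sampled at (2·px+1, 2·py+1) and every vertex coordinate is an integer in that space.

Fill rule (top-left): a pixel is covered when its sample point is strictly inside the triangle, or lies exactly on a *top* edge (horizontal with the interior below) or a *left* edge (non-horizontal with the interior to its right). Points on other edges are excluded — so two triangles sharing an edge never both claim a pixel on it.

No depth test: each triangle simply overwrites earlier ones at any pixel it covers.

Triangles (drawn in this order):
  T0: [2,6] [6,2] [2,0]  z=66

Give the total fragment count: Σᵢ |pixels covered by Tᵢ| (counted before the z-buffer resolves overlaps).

T0:
  2·area = 24  (B↔C swapped to make it positive)
  edge (2, 6)→(2, 0): d=(0,-6) top-left  bias=+0
  edge (2, 0)→(6, 2): d=(4,2) right/bottom  bias=-1
  edge (6, 2)→(2, 6): d=(-4,4) right/bottom  bias=-1
    (1,0)@(3, 1): e=[6,2,16] → █
    (2,0)@(5, 1): e=[18,-2,8] → ·
    (3,0)@(7, 1): e=[30,-6,0] → ·  [on edge]
    (1,1)@(3, 3): e=[6,10,8] → █
    (2,1)@(5, 3): e=[18,6,0] → ·  [on edge]
    (1,2)@(3, 5): e=[6,18,0] → ·  [on edge]
    (0,3)@(1, 7): e=[-6,30,0] → ·  [on edge]
  covered (2 px):
    · █ · ·
    · █ · ·
    · · · ·
    · · · ·

Final: 2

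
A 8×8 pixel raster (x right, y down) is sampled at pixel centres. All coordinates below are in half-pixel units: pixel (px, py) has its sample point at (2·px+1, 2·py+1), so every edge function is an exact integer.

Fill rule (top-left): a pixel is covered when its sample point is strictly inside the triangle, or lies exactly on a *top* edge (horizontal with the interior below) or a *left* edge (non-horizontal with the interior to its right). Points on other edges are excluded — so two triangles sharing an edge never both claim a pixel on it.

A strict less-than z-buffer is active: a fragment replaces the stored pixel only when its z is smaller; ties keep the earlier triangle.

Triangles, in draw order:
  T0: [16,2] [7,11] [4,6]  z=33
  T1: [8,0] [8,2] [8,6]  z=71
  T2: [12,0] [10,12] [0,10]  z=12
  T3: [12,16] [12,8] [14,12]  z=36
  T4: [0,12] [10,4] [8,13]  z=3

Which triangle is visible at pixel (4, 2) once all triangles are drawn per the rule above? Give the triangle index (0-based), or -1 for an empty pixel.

T0:
  2·area = 72
  edge (16, 2)→(7, 11): d=(-9,9) right/bottom  bias=-1
  edge (7, 11)→(4, 6): d=(-3,-5) top-left  bias=+0
  edge (4, 6)→(16, 2): d=(12,-4) top-left  bias=+0
    (0,0)@(1, 1): e=[144,0,-72] → ·  [on edge]
    (6,1)@(13, 3): e=[18,54,0] → █  [on edge]
    (7,1)@(15, 3): e=[0,64,8] → ·  [on edge]
    (3,2)@(7, 5): e=[54,18,0] → █  [on edge]
    (4,2)@(9, 5): e=[36,28,8] → █
    (5,2)@(11, 5): e=[18,38,16] → █
    (6,2)@(13, 5): e=[0,48,24] → ·  [on edge]
    (0,3)@(1, 7): e=[90,-18,0] → ·  [on edge]
    (2,3)@(5, 7): e=[54,2,16] → █
    (5,3)@(11, 7): e=[0,32,40] → ·  [on edge]
    (2,4)@(5, 9): e=[36,-4,40] → ·
    (3,4)@(7, 9): e=[18,6,48] → █
    (4,4)@(9, 9): e=[0,16,56] → ·  [on edge]
    (3,5)@(7, 11): e=[0,0,72] → ·  [on edge]
    (2,6)@(5, 13): e=[0,-16,88] → ·  [on edge]
    (1,7)@(3, 15): e=[0,-32,104] → ·  [on edge]
  covered (8 px):
    · · · · · · · ·
    · · · · · · █ ·
    · · · █ █ █ · ·
    · · █ █ █ · · ·
    · · · █ · · · ·
    · · · · · · · ·
    · · · · · · · ·
    · · · · · · · ·
T1:
  degenerate (2·area = 0) — covers nothing
T2:
  2·area = 124
  edge (12, 0)→(10, 12): d=(-2,12) right/bottom  bias=-1
  edge (10, 12)→(0, 10): d=(-10,-2) top-left  bias=+0
  edge (0, 10)→(12, 0): d=(12,-10) top-left  bias=+0
    (5,0)@(11, 1): e=[10,112,2] → █
    (6,0)@(13, 1): e=[-14,116,22] → ·
    (4,1)@(9, 3): e=[30,88,6] → █
    (6,1)@(13, 3): e=[-18,96,46] → ·
    (3,2)@(7, 5): e=[50,64,10] → █
    (6,2)@(13, 5): e=[-22,76,70] → ·
    (2,3)@(5, 7): e=[70,40,14] → █
    (5,3)@(11, 7): e=[-2,52,74] → ·
    (1,4)@(3, 9): e=[90,16,18] → █
    (5,4)@(11, 9): e=[-6,32,98] → ·
    (1,5)@(3, 11): e=[86,-4,42] → ·
    (2,5)@(5, 11): e=[62,0,62] → █  [on edge]
    (7,6)@(15, 13): e=[-62,0,186] → ·  [on edge]
  covered (16 px):
    · · · · · █ · ·
    · · · · █ █ · ·
    · · · █ █ █ · ·
    · · █ █ █ · · ·
    · █ █ █ █ · · ·
    · · █ █ █ · · ·
    · · · · · · · ·
    · · · · · · · ·
T3:
  2·area = 16
  edge (12, 16)→(12, 8): d=(0,-8) top-left  bias=+0
  edge (12, 8)→(14, 12): d=(2,4) right/bottom  bias=-1
  edge (14, 12)→(12, 16): d=(-2,4) right/bottom  bias=-1
    (6,5)@(13, 11): e=[8,2,6] → █
    (7,5)@(15, 11): e=[24,-6,-2] → ·
    (6,6)@(13, 13): e=[8,6,2] → █
    (7,6)@(15, 13): e=[24,-2,-6] → ·
    (6,7)@(13, 15): e=[8,10,-2] → ·
  covered (2 px):
    · · · · · · · ·
    · · · · · · · ·
    · · · · · · · ·
    · · · · · · · ·
    · · · · · · · ·
    · · · · · · █ ·
    · · · · · · █ ·
    · · · · · · · ·
T4:
  2·area = 74
  edge (0, 12)→(10, 4): d=(10,-8) top-left  bias=+0
  edge (10, 4)→(8, 13): d=(-2,9) right/bottom  bias=-1
  edge (8, 13)→(0, 12): d=(-8,-1) top-left  bias=+0
    (4,2)@(9, 5): e=[2,7,65] → █
    (5,2)@(11, 5): e=[18,-11,67] → ·
    (3,3)@(7, 7): e=[6,21,47] → █
    (5,3)@(11, 7): e=[38,-15,51] → ·
    (2,4)@(5, 9): e=[10,35,29] → █
    (4,4)@(9, 9): e=[42,-1,33] → ·
    (1,5)@(3, 11): e=[14,49,11] → █
    (4,5)@(9, 11): e=[62,-5,17] → ·
    (1,6)@(3, 13): e=[34,45,-5] → ·
    (2,6)@(5, 13): e=[50,27,-3] → ·
    (3,6)@(7, 13): e=[66,9,-1] → ·
  covered (8 px):
    · · · · · · · ·
    · · · · · · · ·
    · · · · █ · · ·
    · · · █ █ · · ·
    · · █ █ · · · ·
    · █ █ █ · · · ·
    · · · · · · · ·
    · · · · · · · ·

Z-buffer (winner per pixel, '.' = empty):
  . . . . . 2 . .
  . . . . 2 2 0 .
  . . . 2 4 2 . .
  . . 2 4 4 . . .
  . 2 4 4 2 . . .
  . 4 4 4 2 . 3 .
  . . . . . . 3 .
  . . . . . . . .

Answer: 4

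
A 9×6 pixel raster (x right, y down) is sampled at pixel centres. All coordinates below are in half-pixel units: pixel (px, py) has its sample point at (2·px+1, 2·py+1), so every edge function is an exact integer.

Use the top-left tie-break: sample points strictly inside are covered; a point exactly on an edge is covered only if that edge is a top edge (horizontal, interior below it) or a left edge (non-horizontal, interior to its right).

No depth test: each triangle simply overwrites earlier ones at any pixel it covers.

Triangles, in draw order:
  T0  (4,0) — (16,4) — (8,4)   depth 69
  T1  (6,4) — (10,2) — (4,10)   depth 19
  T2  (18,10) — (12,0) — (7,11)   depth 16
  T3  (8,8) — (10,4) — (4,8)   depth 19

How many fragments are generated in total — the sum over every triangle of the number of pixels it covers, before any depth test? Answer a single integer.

T0:
  2·area = 32
  edge (4, 0)→(16, 4): d=(12,4) right/bottom  bias=-1
  edge (16, 4)→(8, 4): d=(-8,0) right/bottom  bias=-1
  edge (8, 4)→(4, 0): d=(-4,-4) top-left  bias=+0
    (2,0)@(5, 1): e=[8,24,0] → X  [on edge]
    (3,0)@(7, 1): e=[0,24,8] → .  [on edge]
    (2,1)@(5, 3): e=[32,8,-8] → .
    (3,1)@(7, 3): e=[24,8,0] → X  [on edge]
    (4,1)@(9, 3): e=[16,8,8] → X
    (5,1)@(11, 3): e=[8,8,16] → X
    (6,1)@(13, 3): e=[0,8,24] → .  [on edge]
    (3,2)@(7, 5): e=[48,-8,-8] → .
    (4,2)@(9, 5): e=[40,-8,0] → .  [on edge]
    (5,2)@(11, 5): e=[32,-8,8] → .
    (5,3)@(11, 7): e=[56,-24,0] → .  [on edge]
    (6,4)@(13, 9): e=[72,-40,0] → .  [on edge]
    (7,5)@(15, 11): e=[88,-56,0] → .  [on edge]
  covered (4 px):
    . . X . . . . . .
    . . . X X X . . .
    . . . . . . . . .
    . . . . . . . . .
    . . . . . . . . .
    . . . . . . . . .
T1:
  2·area = 20
  edge (6, 4)→(10, 2): d=(4,-2) top-left  bias=+0
  edge (10, 2)→(4, 10): d=(-6,8) right/bottom  bias=-1
  edge (4, 10)→(6, 4): d=(2,-6) top-left  bias=+0
    (3,0)@(7, 1): e=[-10,30,0] → .  [on edge]
    (4,1)@(9, 3): e=[2,2,16] → X
    (5,1)@(11, 3): e=[6,-14,28] → .
    (3,2)@(7, 5): e=[6,6,8] → X
    (4,2)@(9, 5): e=[10,-10,20] → .
    (2,3)@(5, 7): e=[10,10,0] → X  [on edge]
    (3,3)@(7, 7): e=[14,-6,12] → .
    (2,4)@(5, 9): e=[18,-2,4] → .
  covered (3 px):
    . . . . . . . . .
    . . . . X . . . .
    . . . X . . . . .
    . . X . . . . . .
    . . . . . . . . .
    . . . . . . . . .
T2:
  2·area = 116  (B↔C swapped to make it positive)
  edge (18, 10)→(7, 11): d=(-11,1) right/bottom  bias=-1
  edge (7, 11)→(12, 0): d=(5,-11) top-left  bias=+0
  edge (12, 0)→(18, 10): d=(6,10) right/bottom  bias=-1
    (5,1)@(11, 3): e=[84,4,28] → X
    (6,1)@(13, 3): e=[82,26,8] → X
    (7,1)@(15, 3): e=[80,48,-12] → .
    (5,2)@(11, 5): e=[62,14,40] → X
    (7,2)@(15, 5): e=[58,58,0] → .  [on edge]
    (4,3)@(9, 7): e=[42,2,72] → X
    (7,3)@(15, 7): e=[36,68,12] → X
    (8,3)@(17, 7): e=[34,90,-8] → .
    (4,4)@(9, 9): e=[20,12,84] → X
    (8,4)@(17, 9): e=[12,100,4] → X
    (3,5)@(7, 11): e=[0,0,116] → .  [on edge]
    (4,5)@(9, 11): e=[-2,22,96] → .
  covered (13 px):
    . . . . . . . . .
    . . . . . X X . .
    . . . . . X X . .
    . . . . X X X X .
    . . . . X X X X X
    . . . . . . . . .
T3:
  2·area = 16  (B↔C swapped to make it positive)
  edge (8, 8)→(4, 8): d=(-4,0) right/bottom  bias=-1
  edge (4, 8)→(10, 4): d=(6,-4) top-left  bias=+0
  edge (10, 4)→(8, 8): d=(-2,4) right/bottom  bias=-1
    (4,2)@(9, 5): e=[12,2,2] → X
    (5,2)@(11, 5): e=[12,10,-6] → .
    (3,3)@(7, 7): e=[4,6,6] → X
    (4,3)@(9, 7): e=[4,14,-2] → .
    (3,4)@(7, 9): e=[-4,18,2] → .
  covered (2 px):
    . . . . . . . . .
    . . . . . . . . .
    . . . . X . . . .
    . . . X . . . . .
    . . . . . . . . .
    . . . . . . . . .

Result: 22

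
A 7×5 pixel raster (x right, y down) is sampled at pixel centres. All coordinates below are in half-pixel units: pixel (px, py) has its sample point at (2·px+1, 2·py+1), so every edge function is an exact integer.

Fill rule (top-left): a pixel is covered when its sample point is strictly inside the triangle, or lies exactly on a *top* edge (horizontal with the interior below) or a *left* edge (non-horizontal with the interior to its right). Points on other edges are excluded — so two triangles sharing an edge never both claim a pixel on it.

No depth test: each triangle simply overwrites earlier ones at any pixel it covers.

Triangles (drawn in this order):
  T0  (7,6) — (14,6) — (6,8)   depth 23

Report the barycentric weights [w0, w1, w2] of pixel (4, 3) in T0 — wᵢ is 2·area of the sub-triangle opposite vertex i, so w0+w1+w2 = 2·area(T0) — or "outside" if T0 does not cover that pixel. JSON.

T0:
  2·area = 14
  edge (7, 6)→(14, 6): d=(7,0) top-left  bias=+0
  edge (14, 6)→(6, 8): d=(-8,2) right/bottom  bias=-1
  edge (6, 8)→(7, 6): d=(1,-2) top-left  bias=+0
    (3,3)@(7, 7): e=[7,6,1] → X
    (4,3)@(9, 7): e=[7,2,5] → X
    (5,3)@(11, 7): e=[7,-2,9] → .
    (3,4)@(7, 9): e=[21,-10,3] → .
    (4,4)@(9, 9): e=[21,-14,7] → .
  covered (2 px):
    . . . . . . .
    . . . . . . .
    . . . . . . .
    . . . X X . .
    . . . . . . .

Answer: [2,5,7]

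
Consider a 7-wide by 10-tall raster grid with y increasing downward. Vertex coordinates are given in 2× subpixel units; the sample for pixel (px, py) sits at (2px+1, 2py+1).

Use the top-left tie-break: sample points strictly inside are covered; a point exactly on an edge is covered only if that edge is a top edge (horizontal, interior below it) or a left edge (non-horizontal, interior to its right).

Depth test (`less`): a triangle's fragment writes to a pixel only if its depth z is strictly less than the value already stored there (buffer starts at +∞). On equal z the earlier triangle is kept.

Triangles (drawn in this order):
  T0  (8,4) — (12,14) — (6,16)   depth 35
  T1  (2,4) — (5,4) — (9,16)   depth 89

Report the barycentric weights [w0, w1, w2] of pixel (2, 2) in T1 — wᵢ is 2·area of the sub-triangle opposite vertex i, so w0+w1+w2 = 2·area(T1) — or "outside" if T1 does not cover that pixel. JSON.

T0:
  2·area = 68
  edge (8, 4)→(12, 14): d=(4,10) right/bottom  bias=-1
  edge (12, 14)→(6, 16): d=(-6,2) right/bottom  bias=-1
  edge (6, 16)→(8, 4): d=(2,-12) top-left  bias=+0
    (4,3)@(9, 7): e=[2,48,18] → X
    (5,3)@(11, 7): e=[-18,44,42] → .
    (4,4)@(9, 9): e=[10,36,22] → X
    (5,4)@(11, 9): e=[-10,32,46] → .
    (3,5)@(7, 11): e=[38,28,2] → X
    (5,5)@(11, 11): e=[-2,20,50] → .
    (3,6)@(7, 13): e=[46,16,6] → X
    (5,6)@(11, 13): e=[6,8,54] → X
    (6,6)@(13, 13): e=[-14,4,78] → .
    (3,7)@(7, 15): e=[54,4,10] → X
    (4,7)@(9, 15): e=[34,0,34] → .  [on edge]
    (5,7)@(11, 15): e=[14,-4,58] → .
    (1,8)@(3, 17): e=[102,0,-34] → .  [on edge]
  covered (8 px):
    . . . . . . .
    . . . . . . .
    . . . . . . .
    . . . . X . .
    . . . . X . .
    . . . X X . .
    . . . X X X .
    . . . X . . .
    . . . . . . .
    . . . . . . .
T1:
  2·area = 36
  edge (2, 4)→(5, 4): d=(3,0) top-left  bias=+0
  edge (5, 4)→(9, 16): d=(4,12) right/bottom  bias=-1
  edge (9, 16)→(2, 4): d=(-7,-12) top-left  bias=+0
    (1,2)@(3, 5): e=[3,28,5] → X
    (2,2)@(5, 5): e=[3,4,29] → X
    (3,2)@(7, 5): e=[3,-20,53] → .
    (1,3)@(3, 7): e=[9,36,-9] → .
    (2,3)@(5, 7): e=[9,12,15] → X
    (3,3)@(7, 7): e=[9,-12,39] → .
    (2,4)@(5, 9): e=[15,20,1] → X
    (3,4)@(7, 9): e=[15,-4,25] → .
    (2,5)@(5, 11): e=[21,28,-13] → .
    (3,5)@(7, 11): e=[21,4,11] → X
    (4,5)@(9, 11): e=[21,-20,35] → .
    (3,6)@(7, 13): e=[27,12,-3] → .
  covered (5 px):
    . . . . . . .
    . . . . . . .
    . X X . . . .
    . . X . . . .
    . . X . . . .
    . . . X . . .
    . . . . . . .
    . . . . . . .
    . . . . . . .
    . . . . . . .

Final: [4,29,3]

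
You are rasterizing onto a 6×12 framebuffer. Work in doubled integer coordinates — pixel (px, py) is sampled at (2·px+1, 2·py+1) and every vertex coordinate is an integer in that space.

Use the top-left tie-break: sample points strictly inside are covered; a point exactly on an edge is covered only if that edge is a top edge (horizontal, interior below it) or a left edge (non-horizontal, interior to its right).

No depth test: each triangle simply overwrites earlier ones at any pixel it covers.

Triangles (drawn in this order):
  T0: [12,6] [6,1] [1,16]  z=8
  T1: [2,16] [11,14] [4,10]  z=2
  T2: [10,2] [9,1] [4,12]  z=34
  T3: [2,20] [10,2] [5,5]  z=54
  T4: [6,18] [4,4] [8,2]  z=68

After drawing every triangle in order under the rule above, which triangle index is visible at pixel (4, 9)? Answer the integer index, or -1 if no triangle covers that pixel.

T0:
  2·area = 115  (B↔C swapped to make it positive)
  edge (12, 6)→(1, 16): d=(-11,10) right/bottom  bias=-1
  edge (1, 16)→(6, 1): d=(5,-15) top-left  bias=+0
  edge (6, 1)→(12, 6): d=(6,5) right/bottom  bias=-1
    (3,1)@(7, 3): e=[83,25,7] → X
    (4,1)@(9, 3): e=[63,55,-3] → .
    (2,2)@(5, 5): e=[81,5,29] → X
    (4,2)@(9, 5): e=[41,65,9] → X
    (5,2)@(11, 5): e=[21,95,-1] → .
    (2,3)@(5, 7): e=[59,15,41] → X
    (5,3)@(11, 7): e=[-1,105,11] → .
    (2,4)@(5, 9): e=[37,25,53] → X
    (4,4)@(9, 9): e=[-3,85,33] → .
    (1,5)@(3, 11): e=[35,5,75] → X
    (3,5)@(7, 11): e=[-5,65,55] → .
    (1,6)@(3, 13): e=[13,15,87] → X
  covered (12 px):
    . . . . . .
    . . . X . .
    . . X X X .
    . . X X X .
    . . X X . .
    . X X . . .
    . X . . . .
    . . . . . .
    . . . . . .
    . . . . . .
    . . . . . .
    . . . . . .
T1:
  2·area = 50  (B↔C swapped to make it positive)
  edge (2, 16)→(4, 10): d=(2,-6) top-left  bias=+0
  edge (4, 10)→(11, 14): d=(7,4) right/bottom  bias=-1
  edge (11, 14)→(2, 16): d=(-9,2) right/bottom  bias=-1
    (3,0)@(7, 1): e=[0,-75,125] → .  [on edge]
    (2,3)@(5, 7): e=[0,-25,75] → .  [on edge]
    (2,5)@(5, 11): e=[8,3,39] → X
    (3,5)@(7, 11): e=[20,-5,35] → .
    (1,6)@(3, 13): e=[0,25,25] → X  [on edge]
    (3,6)@(7, 13): e=[24,9,17] → X
    (4,6)@(9, 13): e=[36,1,13] → X
    (5,6)@(11, 13): e=[48,-7,9] → .
    (1,7)@(3, 15): e=[4,39,7] → X
    (3,7)@(7, 15): e=[28,23,-1] → .
    (4,7)@(9, 15): e=[40,15,-5] → .
    (1,8)@(3, 17): e=[8,53,-11] → .
    (0,9)@(1, 19): e=[0,75,-25] → .  [on edge]
  covered (7 px):
    . . . . . .
    . . . . . .
    . . . . . .
    . . . . . .
    . . . . . .
    . . X . . .
    . X X X X .
    . X X . . .
    . . . . . .
    . . . . . .
    . . . . . .
    . . . . . .
T2:
  2·area = 16  (B↔C swapped to make it positive)
  edge (10, 2)→(4, 12): d=(-6,10) right/bottom  bias=-1
  edge (4, 12)→(9, 1): d=(5,-11) top-left  bias=+0
  edge (9, 1)→(10, 2): d=(1,1) right/bottom  bias=-1
    (4,0)@(9, 1): e=[16,0,0] → .  [on edge]
    (4,1)@(9, 3): e=[4,10,2] → X
    (5,1)@(11, 3): e=[-16,32,0] → .  [on edge]
    (4,2)@(9, 5): e=[-8,20,4] → .
    (3,3)@(7, 7): e=[0,8,8] → .  [on edge]
    (0,8)@(1, 17): e=[0,-8,24] → .  [on edge]
  covered (1 px):
    . . . . . .
    . . . . X .
    . . . . . .
    . . . . . .
    . . . . . .
    . . . . . .
    . . . . . .
    . . . . . .
    . . . . . .
    . . . . . .
    . . . . . .
    . . . . . .
T3:
  2·area = 66  (B↔C swapped to make it positive)
  edge (2, 20)→(5, 5): d=(3,-15) top-left  bias=+0
  edge (5, 5)→(10, 2): d=(5,-3) top-left  bias=+0
  edge (10, 2)→(2, 20): d=(-8,18) right/bottom  bias=-1
    (4,1)@(9, 3): e=[54,2,10] → X
    (5,1)@(11, 3): e=[84,8,-26] → .
    (2,2)@(5, 5): e=[0,0,66] → X  [on edge]
    (3,2)@(7, 5): e=[30,6,30] → X
    (4,2)@(9, 5): e=[60,12,-6] → .
    (2,3)@(5, 7): e=[6,10,50] → X
    (4,3)@(9, 7): e=[66,22,-22] → .
    (2,4)@(5, 9): e=[12,20,34] → X
    (3,4)@(7, 9): e=[42,26,-2] → .
    (2,5)@(5, 11): e=[18,30,18] → X
    (3,5)@(7, 11): e=[48,36,-18] → .
    (2,6)@(5, 13): e=[24,40,2] → X
    (1,7)@(3, 15): e=[0,44,22] → X  [on edge]
  covered (10 px):
    . . . . . .
    . . . . X .
    . . X X . .
    . . X X . .
    . . X . . .
    . . X . . .
    . . X . . .
    . X . . . .
    . X . . . .
    . . . . . .
    . . . . . .
    . . . . . .
T4:
  2·area = 60
  edge (6, 18)→(4, 4): d=(-2,-14) top-left  bias=+0
  edge (4, 4)→(8, 2): d=(4,-2) top-left  bias=+0
  edge (8, 2)→(6, 18): d=(-2,16) right/bottom  bias=-1
    (3,1)@(7, 3): e=[44,2,14] → X
    (4,1)@(9, 3): e=[72,6,-18] → .
    (2,2)@(5, 5): e=[12,6,42] → X
    (4,2)@(9, 5): e=[68,14,-22] → .
    (2,3)@(5, 7): e=[8,14,38] → X
    (4,3)@(9, 7): e=[64,22,-26] → .
    (2,4)@(5, 9): e=[4,22,34] → X
    (4,4)@(9, 9): e=[60,30,-30] → .
    (2,5)@(5, 11): e=[0,30,30] → X  [on edge]
    (3,5)@(7, 11): e=[28,34,-2] → .
    (2,6)@(5, 13): e=[-4,38,26] → .
  covered (8 px):
    . . . . . .
    . . . X . .
    . . X X . .
    . . X X . .
    . . X X . .
    . . X . . .
    . . . . . .
    . . . . . .
    . . . . . .
    . . . . . .
    . . . . . .
    . . . . . .

Z-buffer (winner per pixel, '.' = empty):
  . . . . . .
  . . . 4 3 .
  . . 4 4 0 .
  . . 4 4 0 .
  . . 4 4 . .
  . 0 4 . . .
  . 1 3 1 1 .
  . 3 1 . . .
  . 3 . . . .
  . . . . . .
  . . . . . .
  . . . . . .

Result: -1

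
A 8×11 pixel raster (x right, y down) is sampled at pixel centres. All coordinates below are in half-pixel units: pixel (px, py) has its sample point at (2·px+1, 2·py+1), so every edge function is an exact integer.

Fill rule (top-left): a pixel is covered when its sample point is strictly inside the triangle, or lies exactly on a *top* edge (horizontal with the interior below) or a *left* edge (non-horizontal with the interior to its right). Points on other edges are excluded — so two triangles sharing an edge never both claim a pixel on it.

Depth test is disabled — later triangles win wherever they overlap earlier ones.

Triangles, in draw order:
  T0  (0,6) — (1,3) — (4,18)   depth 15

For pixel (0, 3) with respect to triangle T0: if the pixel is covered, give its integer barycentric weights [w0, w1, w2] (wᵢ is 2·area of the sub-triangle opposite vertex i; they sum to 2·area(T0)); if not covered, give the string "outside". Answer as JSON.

T0:
  2·area = 24
  edge (0, 6)→(1, 3): d=(1,-3) top-left  bias=+0
  edge (1, 3)→(4, 18): d=(3,15) right/bottom  bias=-1
  edge (4, 18)→(0, 6): d=(-4,-12) top-left  bias=+0
    (0,1)@(1, 3): e=[0,0,24] → ·  [on edge]
    (0,2)@(1, 5): e=[2,6,16] → █
    (1,2)@(3, 5): e=[8,-24,40] → ·
    (0,3)@(1, 7): e=[4,12,8] → █
    (1,3)@(3, 7): e=[10,-18,32] → ·
    (0,4)@(1, 9): e=[6,18,0] → █  [on edge]
    (1,4)@(3, 9): e=[12,-12,24] → ·
    (0,5)@(1, 11): e=[8,24,-8] → ·
    (1,6)@(3, 13): e=[16,0,8] → ·  [on edge]
    (1,7)@(3, 15): e=[18,6,0] → █  [on edge]
    (2,7)@(5, 15): e=[24,-24,24] → ·
    (1,8)@(3, 17): e=[20,12,-8] → ·
    (2,10)@(5, 21): e=[30,-6,0] → ·  [on edge]
  covered (4 px):
    · · · · · · · ·
    · · · · · · · ·
    █ · · · · · · ·
    █ · · · · · · ·
    █ · · · · · · ·
    · · · · · · · ·
    · · · · · · · ·
    · █ · · · · · ·
    · · · · · · · ·
    · · · · · · · ·
    · · · · · · · ·

Final: [12,8,4]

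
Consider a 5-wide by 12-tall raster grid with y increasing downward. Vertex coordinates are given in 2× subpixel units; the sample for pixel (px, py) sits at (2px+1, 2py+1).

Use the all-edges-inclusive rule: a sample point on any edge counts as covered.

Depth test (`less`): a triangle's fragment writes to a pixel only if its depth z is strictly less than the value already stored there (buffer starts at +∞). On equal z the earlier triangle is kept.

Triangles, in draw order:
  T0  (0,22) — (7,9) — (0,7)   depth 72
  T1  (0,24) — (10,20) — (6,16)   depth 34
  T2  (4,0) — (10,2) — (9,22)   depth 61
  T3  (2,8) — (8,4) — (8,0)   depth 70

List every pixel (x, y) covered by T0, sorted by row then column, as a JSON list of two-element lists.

T0:
  2·area = 105  (B↔C swapped to make it positive)
  edge (0, 22)→(0, 7): d=(0,-15) inclusive
  edge (0, 7)→(7, 9): d=(7,2) inclusive
  edge (7, 9)→(0, 22): d=(-7,13) inclusive
    (0,4)@(1, 9): e=[15,12,78] → #
    (1,4)@(3, 9): e=[45,8,52] → #
    (2,4)@(5, 9): e=[75,4,26] → #
    (3,4)@(7, 9): e=[105,0,0] → #  [on edge]
    (4,4)@(9, 9): e=[135,-4,-26] → ·
    (0,5)@(1, 11): e=[15,26,64] → #
    (3,5)@(7, 11): e=[105,14,-14] → ·
    (0,6)@(1, 13): e=[15,40,50] → #
    (2,6)@(5, 13): e=[75,32,-2] → ·
    (0,7)@(1, 15): e=[15,54,36] → #
    (2,7)@(5, 15): e=[75,46,-16] → ·
    (0,8)@(1, 17): e=[15,68,22] → #
  covered (13 px):
    · · · · ·
    · · · · ·
    · · · · ·
    · · · · ·
    # # # # ·
    # # # · ·
    # # · · ·
    # # · · ·
    # · · · ·
    # · · · ·
    · · · · ·
    · · · · ·
T1:
  2·area = 56  (B↔C swapped to make it positive)
  edge (0, 24)→(6, 16): d=(6,-8) inclusive
  edge (6, 16)→(10, 20): d=(4,4) inclusive
  edge (10, 20)→(0, 24): d=(-10,4) inclusive
    (0,5)@(1, 11): e=[-70,0,126] → ·  [on edge]
    (1,6)@(3, 13): e=[-42,0,98] → ·  [on edge]
    (2,7)@(5, 15): e=[-14,0,70] → ·  [on edge]
    (3,8)@(7, 17): e=[14,0,42] → #  [on edge]
    (4,8)@(9, 17): e=[30,-8,34] → ·
    (2,9)@(5, 19): e=[10,16,30] → #
    (4,9)@(9, 19): e=[42,0,14] → #  [on edge]
    (1,10)@(3, 21): e=[6,32,18] → #
    (4,10)@(9, 21): e=[54,8,-6] → ·
    (0,11)@(1, 23): e=[2,48,6] → #
    (1,11)@(3, 23): e=[18,40,-2] → ·
    (2,11)@(5, 23): e=[34,32,-10] → ·
  covered (8 px):
    · · · · ·
    · · · · ·
    · · · · ·
    · · · · ·
    · · · · ·
    · · · · ·
    · · · · ·
    · · · · ·
    · · · # ·
    · · # # #
    · # # # ·
    # · · · ·
T2:
  2·area = 122
  edge (4, 0)→(10, 2): d=(6,2) inclusive
  edge (10, 2)→(9, 22): d=(-1,20) inclusive
  edge (9, 22)→(4, 0): d=(-5,-22) inclusive
    (2,0)@(5, 1): e=[4,101,17] → #
    (3,0)@(7, 1): e=[0,61,61] → #  [on edge]
    (4,0)@(9, 1): e=[-4,21,105] → ·
    (2,1)@(5, 3): e=[16,99,7] → #
    (4,1)@(9, 3): e=[8,19,95] → #
    (2,2)@(5, 5): e=[28,97,-3] → ·
    (3,2)@(7, 5): e=[24,57,41] → #
    (3,3)@(7, 7): e=[36,55,31] → #
    (3,4)@(7, 9): e=[48,53,21] → #
    (3,5)@(7, 11): e=[60,51,11] → #
    (3,6)@(7, 13): e=[72,49,1] → #
    (3,7)@(7, 15): e=[84,47,-9] → ·
  covered (19 px):
    · · # # ·
    · · # # #
    · · · # #
    · · · # #
    · · · # #
    · · · # #
    · · · # #
    · · · · #
    · · · · #
    · · · · #
    · · · · #
    · · · · ·
T3:
  2·area = 24  (B↔C swapped to make it positive)
  edge (2, 8)→(8, 0): d=(6,-8) inclusive
  edge (8, 0)→(8, 4): d=(0,4) inclusive
  edge (8, 4)→(2, 8): d=(-6,4) inclusive
    (3,1)@(7, 3): e=[10,4,10] → #
    (4,1)@(9, 3): e=[26,-4,2] → ·
    (2,2)@(5, 5): e=[6,12,6] → #
    (3,2)@(7, 5): e=[22,4,-2] → ·
    (1,3)@(3, 7): e=[2,20,2] → #
    (2,3)@(5, 7): e=[18,12,-6] → ·
    (1,4)@(3, 9): e=[14,20,-10] → ·
  covered (3 px):
    · · · · ·
    · · · # ·
    · · # · ·
    · # · · ·
    · · · · ·
    · · · · ·
    · · · · ·
    · · · · ·
    · · · · ·
    · · · · ·
    · · · · ·
    · · · · ·

Final: [[0,4],[1,4],[2,4],[3,4],[0,5],[1,5],[2,5],[0,6],[1,6],[0,7],[1,7],[0,8],[0,9]]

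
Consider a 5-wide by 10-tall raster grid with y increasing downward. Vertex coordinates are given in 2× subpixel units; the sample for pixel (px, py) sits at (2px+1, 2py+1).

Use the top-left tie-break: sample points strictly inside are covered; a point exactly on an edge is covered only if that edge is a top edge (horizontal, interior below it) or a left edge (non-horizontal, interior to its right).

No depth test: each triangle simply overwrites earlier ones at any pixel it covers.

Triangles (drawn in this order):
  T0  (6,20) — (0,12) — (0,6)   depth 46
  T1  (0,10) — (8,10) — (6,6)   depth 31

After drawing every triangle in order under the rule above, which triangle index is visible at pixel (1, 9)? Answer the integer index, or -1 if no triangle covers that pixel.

T0:
  2·area = 36
  edge (6, 20)→(0, 12): d=(-6,-8) top-left  bias=+0
  edge (0, 12)→(0, 6): d=(0,-6) top-left  bias=+0
  edge (0, 6)→(6, 20): d=(6,14) right/bottom  bias=-1
    (0,4)@(1, 9): e=[26,6,4] → #
    (1,4)@(3, 9): e=[42,18,-24] → ·
    (0,5)@(1, 11): e=[14,6,16] → #
    (1,5)@(3, 11): e=[30,18,-12] → ·
    (0,6)@(1, 13): e=[2,6,28] → #
    (1,6)@(3, 13): e=[18,18,0] → ·  [on edge]
    (0,7)@(1, 15): e=[-10,6,40] → ·
    (1,7)@(3, 15): e=[6,18,12] → #
    (2,7)@(5, 15): e=[22,30,-16] → ·
    (1,8)@(3, 17): e=[-6,18,24] → ·
  covered (4 px):
    · · · · ·
    · · · · ·
    · · · · ·
    · · · · ·
    # · · · ·
    # · · · ·
    # · · · ·
    · # · · ·
    · · · · ·
    · · · · ·
T1:
  2·area = 32  (B↔C swapped to make it positive)
  edge (0, 10)→(6, 6): d=(6,-4) top-left  bias=+0
  edge (6, 6)→(8, 10): d=(2,4) right/bottom  bias=-1
  edge (8, 10)→(0, 10): d=(-8,0) right/bottom  bias=-1
    (2,3)@(5, 7): e=[2,6,24] → #
    (3,3)@(7, 7): e=[10,-2,24] → ·
    (1,4)@(3, 9): e=[6,18,8] → #
    (3,4)@(7, 9): e=[22,2,8] → #
    (4,4)@(9, 9): e=[30,-6,8] → ·
    (1,5)@(3, 11): e=[18,22,-8] → ·
    (2,5)@(5, 11): e=[26,14,-8] → ·
    (3,5)@(7, 11): e=[34,6,-8] → ·
  covered (4 px):
    · · · · ·
    · · · · ·
    · · · · ·
    · · # · ·
    · # # # ·
    · · · · ·
    · · · · ·
    · · · · ·
    · · · · ·
    · · · · ·

Z-buffer (winner per pixel, '.' = empty):
  . . . . .
  . . . . .
  . . . . .
  . . 1 . .
  0 1 1 1 .
  0 . . . .
  0 . . . .
  . 0 . . .
  . . . . .
  . . . . .

Final: -1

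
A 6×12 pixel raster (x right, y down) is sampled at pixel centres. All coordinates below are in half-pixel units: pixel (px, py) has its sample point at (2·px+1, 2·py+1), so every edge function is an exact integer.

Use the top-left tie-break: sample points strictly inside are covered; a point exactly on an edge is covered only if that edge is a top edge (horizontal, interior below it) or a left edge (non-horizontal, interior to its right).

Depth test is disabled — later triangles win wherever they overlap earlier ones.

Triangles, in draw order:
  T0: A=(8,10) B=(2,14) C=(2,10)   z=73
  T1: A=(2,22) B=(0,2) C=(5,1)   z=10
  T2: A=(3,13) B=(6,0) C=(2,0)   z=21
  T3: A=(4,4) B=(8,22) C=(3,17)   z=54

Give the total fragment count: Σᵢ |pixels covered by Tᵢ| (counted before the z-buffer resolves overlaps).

T0:
  2·area = 24
  edge (8, 10)→(2, 14): d=(-6,4) right/bottom  bias=-1
  edge (2, 14)→(2, 10): d=(0,-4) top-left  bias=+0
  edge (2, 10)→(8, 10): d=(6,0) top-left  bias=+0
    (1,5)@(3, 11): e=[14,4,6] → X
    (2,5)@(5, 11): e=[6,12,6] → X
    (3,5)@(7, 11): e=[-2,20,6] → .
    (1,6)@(3, 13): e=[2,4,18] → X
    (2,6)@(5, 13): e=[-6,12,18] → .
    (1,7)@(3, 15): e=[-10,4,30] → .
  covered (3 px):
    . . . . . .
    . . . . . .
    . . . . . .
    . . . . . .
    . . . . . .
    . X X . . .
    . X . . . .
    . . . . . .
    . . . . . .
    . . . . . .
    . . . . . .
    . . . . . .
T1:
  2·area = 102
  edge (2, 22)→(0, 2): d=(-2,-20) top-left  bias=+0
  edge (0, 2)→(5, 1): d=(5,-1) top-left  bias=+0
  edge (5, 1)→(2, 22): d=(-3,21) right/bottom  bias=-1
    (2,0)@(5, 1): e=[102,0,0] → .  [on edge]
    (0,1)@(1, 3): e=[18,6,78] → X
    (1,1)@(3, 3): e=[58,8,36] → X
    (2,1)@(5, 3): e=[98,10,-6] → .
    (0,2)@(1, 5): e=[14,16,72] → X
    (2,2)@(5, 5): e=[94,20,-12] → .
    (0,3)@(1, 7): e=[10,26,66] → X
    (2,3)@(5, 7): e=[90,30,-18] → .
    (0,4)@(1, 9): e=[6,36,60] → X
    (2,4)@(5, 9): e=[86,40,-24] → .
    (0,5)@(1, 11): e=[2,46,54] → X
    (2,5)@(5, 11): e=[82,50,-30] → .
    (1,7)@(3, 15): e=[34,68,0] → .  [on edge]
  covered (11 px):
    . . . . . .
    X X . . . .
    X X . . . .
    X X . . . .
    X X . . . .
    X X . . . .
    . X . . . .
    . . . . . .
    . . . . . .
    . . . . . .
    . . . . . .
    . . . . . .
T2:
  2·area = 52  (B↔C swapped to make it positive)
  edge (3, 13)→(2, 0): d=(-1,-13) top-left  bias=+0
  edge (2, 0)→(6, 0): d=(4,0) top-left  bias=+0
  edge (6, 0)→(3, 13): d=(-3,13) right/bottom  bias=-1
    (1,0)@(3, 1): e=[12,4,36] → X
    (2,0)@(5, 1): e=[38,4,10] → X
    (3,0)@(7, 1): e=[64,4,-16] → .
    (1,1)@(3, 3): e=[10,12,30] → X
    (3,1)@(7, 3): e=[62,12,-22] → .
    (1,2)@(3, 5): e=[8,20,24] → X
    (2,2)@(5, 5): e=[34,20,-2] → .
    (1,3)@(3, 7): e=[6,28,18] → X
    (2,3)@(5, 7): e=[32,28,-8] → .
    (1,4)@(3, 9): e=[4,36,12] → X
    (2,4)@(5, 9): e=[30,36,-14] → .
    (1,5)@(3, 11): e=[2,44,6] → X
    (1,6)@(3, 13): e=[0,52,0] → .  [on edge]
  covered (8 px):
    . X X . . .
    . X X . . .
    . X . . . .
    . X . . . .
    . X . . . .
    . X . . . .
    . . . . . .
    . . . . . .
    . . . . . .
    . . . . . .
    . . . . . .
    . . . . . .
T3:
  2·area = 70
  edge (4, 4)→(8, 22): d=(4,18) right/bottom  bias=-1
  edge (8, 22)→(3, 17): d=(-5,-5) top-left  bias=+0
  edge (3, 17)→(4, 4): d=(1,-13) top-left  bias=+0
    (2,4)@(5, 9): e=[2,50,18] → X
    (3,4)@(7, 9): e=[-34,60,44] → .
    (2,5)@(5, 11): e=[10,40,20] → X
    (3,5)@(7, 11): e=[-26,50,46] → .
    (2,6)@(5, 13): e=[18,30,22] → X
    (3,6)@(7, 13): e=[-18,40,48] → .
    (0,7)@(1, 15): e=[98,0,-28] → .  [on edge]
    (2,7)@(5, 15): e=[26,20,24] → X
    (3,7)@(7, 15): e=[-10,30,50] → .
    (1,8)@(3, 17): e=[70,0,0] → X  [on edge]
    (3,8)@(7, 17): e=[-2,20,52] → .
    (1,9)@(3, 19): e=[78,-10,2] → .
    (2,9)@(5, 19): e=[42,0,28] → X  [on edge]
    (3,10)@(7, 21): e=[14,0,56] → X  [on edge]
    (4,11)@(9, 23): e=[-14,0,84] → .  [on edge]
  covered (9 px):
    . . . . . .
    . . . . . .
    . . . . . .
    . . . . . .
    . . X . . .
    . . X . . .
    . . X . . .
    . . X . . .
    . X X . . .
    . . X X . .
    . . . X . .
    . . . . . .

Result: 31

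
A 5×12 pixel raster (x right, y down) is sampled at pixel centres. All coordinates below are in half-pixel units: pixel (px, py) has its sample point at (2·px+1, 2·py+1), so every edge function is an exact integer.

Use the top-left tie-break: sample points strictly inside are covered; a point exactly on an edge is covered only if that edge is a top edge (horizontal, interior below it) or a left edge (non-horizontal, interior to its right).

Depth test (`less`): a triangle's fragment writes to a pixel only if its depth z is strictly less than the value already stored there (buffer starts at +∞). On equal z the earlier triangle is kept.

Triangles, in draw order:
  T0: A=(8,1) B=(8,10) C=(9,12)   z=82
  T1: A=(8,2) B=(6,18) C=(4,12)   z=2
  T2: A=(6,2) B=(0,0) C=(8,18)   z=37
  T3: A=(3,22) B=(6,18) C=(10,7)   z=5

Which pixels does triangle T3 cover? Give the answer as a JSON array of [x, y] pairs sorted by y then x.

T0:
  2·area = 9  (B↔C swapped to make it positive)
  edge (8, 1)→(9, 12): d=(1,11) right/bottom  bias=-1
  edge (9, 12)→(8, 10): d=(-1,-2) top-left  bias=+0
  edge (8, 10)→(8, 1): d=(0,-9) top-left  bias=+0
  covered (0 px):
    · · · · ·
    · · · · ·
    · · · · ·
    · · · · ·
    · · · · ·
    · · · · ·
    · · · · ·
    · · · · ·
    · · · · ·
    · · · · ·
    · · · · ·
    · · · · ·
T1:
  2·area = 44
  edge (8, 2)→(6, 18): d=(-2,16) right/bottom  bias=-1
  edge (6, 18)→(4, 12): d=(-2,-6) top-left  bias=+0
  edge (4, 12)→(8, 2): d=(4,-10) top-left  bias=+0
    (0,1)@(1, 3): e=[110,0,-66] → ·  [on edge]
    (3,2)@(7, 5): e=[10,32,2] → #
    (4,2)@(9, 5): e=[-22,44,22] → ·
    (3,3)@(7, 7): e=[6,28,10] → #
    (4,3)@(9, 7): e=[-26,40,30] → ·
    (1,4)@(3, 9): e=[66,0,-22] → ·  [on edge]
    (3,4)@(7, 9): e=[2,24,18] → #
    (4,4)@(9, 9): e=[-30,36,38] → ·
    (2,5)@(5, 11): e=[30,8,6] → #
    (3,5)@(7, 11): e=[-2,20,26] → ·
    (2,6)@(5, 13): e=[26,4,14] → #
    (3,6)@(7, 13): e=[-6,16,34] → ·
    (2,7)@(5, 15): e=[22,0,22] → #  [on edge]
    (3,10)@(7, 21): e=[-22,0,66] → ·  [on edge]
  covered (6 px):
    · · · · ·
    · · · · ·
    · · · # ·
    · · · # ·
    · · · # ·
    · · # · ·
    · · # · ·
    · · # · ·
    · · · · ·
    · · · · ·
    · · · · ·
    · · · · ·
T2:
  2·area = 92  (B↔C swapped to make it positive)
  edge (6, 2)→(8, 18): d=(2,16) right/bottom  bias=-1
  edge (8, 18)→(0, 0): d=(-8,-18) top-left  bias=+0
  edge (0, 0)→(6, 2): d=(6,2) right/bottom  bias=-1
    (0,0)@(1, 1): e=[78,10,4] → #
    (1,0)@(3, 1): e=[46,46,0] → ·  [on edge]
    (0,1)@(1, 3): e=[82,-6,16] → ·
    (1,1)@(3, 3): e=[50,30,12] → #
    (2,1)@(5, 3): e=[18,66,8] → #
    (3,1)@(7, 3): e=[-14,102,4] → ·
    (4,1)@(9, 3): e=[-46,138,0] → ·  [on edge]
    (1,2)@(3, 5): e=[54,14,24] → #
    (3,2)@(7, 5): e=[-10,86,16] → ·
    (1,3)@(3, 7): e=[58,-2,36] → ·
    (2,3)@(5, 7): e=[26,34,32] → #
    (3,3)@(7, 7): e=[-6,70,28] → ·
  covered (11 px):
    # · · · ·
    · # # · ·
    · # # · ·
    · · # · ·
    · · # · ·
    · · # # ·
    · · · # ·
    · · · # ·
    · · · · ·
    · · · · ·
    · · · · ·
    · · · · ·
T3:
  2·area = 17  (B↔C swapped to make it positive)
  edge (3, 22)→(10, 7): d=(7,-15) top-left  bias=+0
  edge (10, 7)→(6, 18): d=(-4,11) right/bottom  bias=-1
  edge (6, 18)→(3, 22): d=(-3,4) right/bottom  bias=-1
    (3,7)@(7, 15): e=[11,1,5] → #
    (4,7)@(9, 15): e=[41,-21,-3] → ·
    (3,8)@(7, 17): e=[25,-7,-1] → ·
    (2,9)@(5, 19): e=[9,7,1] → #
    (3,9)@(7, 19): e=[39,-15,-7] → ·
    (2,10)@(5, 21): e=[23,-1,-5] → ·
  covered (2 px):
    · · · · ·
    · · · · ·
    · · · · ·
    · · · · ·
    · · · · ·
    · · · · ·
    · · · · ·
    · · · # ·
    · · · · ·
    · · # · ·
    · · · · ·
    · · · · ·

Final: [[3,7],[2,9]]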